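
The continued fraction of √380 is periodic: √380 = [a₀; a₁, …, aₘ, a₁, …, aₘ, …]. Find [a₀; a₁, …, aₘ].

[19; 2, 38]

a₀ = ⌊√380⌋ = 19.
With m₀=0, d₀=1 and mₖ₊₁ = dₖaₖ − mₖ, dₖ₊₁ = (n − mₖ₊₁²)/dₖ, aₖ₊₁ = ⌊(a₀+mₖ₊₁)/dₖ₊₁⌋:
  k=1: m=19, d=19, a=2
  k=2: m=19, d=1, a=38
d=1 and a=2a₀=38 at k=2, so the next step gives (m, d) = (19, 19) again — its k=1 value — and the period has length 2.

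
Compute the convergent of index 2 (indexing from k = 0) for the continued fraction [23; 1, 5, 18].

Using pₖ = aₖpₖ₋₁ + pₖ₋₂, qₖ = aₖqₖ₋₁ + qₖ₋₂ (with p₋₁=1, p₋₂=0, q₋₁=0, q₋₂=1):
  k=0: a=23, p=23, q=1
  k=1: a=1, p=24, q=1
  k=2: a=5, p=143, q=6

143/6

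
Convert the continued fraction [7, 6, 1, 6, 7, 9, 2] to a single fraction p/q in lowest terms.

47255/6613

Using pₖ = aₖpₖ₋₁ + pₖ₋₂ and qₖ = aₖqₖ₋₁ + qₖ₋₂:
  k=0: a=7, p=7, q=1
  k=1: a=6, p=43, q=6
  k=2: a=1, p=50, q=7
  k=3: a=6, p=343, q=48
  k=4: a=7, p=2451, q=343
  k=5: a=9, p=22402, q=3135
  k=6: a=2, p=47255, q=6613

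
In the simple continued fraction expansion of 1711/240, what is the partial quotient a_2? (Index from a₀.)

1

1711 = 7·240 + 31   →  a_0 = 7
240 = 7·31 + 23   →  a_1 = 7
31 = 1·23 + 8   →  a_2 = 1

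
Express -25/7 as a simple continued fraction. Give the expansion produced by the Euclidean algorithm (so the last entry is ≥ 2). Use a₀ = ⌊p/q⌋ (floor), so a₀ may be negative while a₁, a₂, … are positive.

[-4; 2, 3]

-25 = -4*7 + 3
7 = 2*3 + 1
3 = 3*1 + 0  (stop)
So -25/7 = [-4; 2, 3].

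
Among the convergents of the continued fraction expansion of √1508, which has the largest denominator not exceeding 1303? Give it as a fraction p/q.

√1508 = [38; 1, 4, 1, 76, …] (period length 4).
Convergents:
  p_0/q_0 = 38/1
  p_1/q_1 = 39/1
  p_2/q_2 = 194/5
  p_3/q_3 = 233/6
  p_4/q_4 = 17902/461
  p_5/q_5 = 18135/467
  p_6/q_6 = 90442/2329
q_5 = 467 ≤ 1303 < 2329 = q_6, so the answer is 18135/467.

18135/467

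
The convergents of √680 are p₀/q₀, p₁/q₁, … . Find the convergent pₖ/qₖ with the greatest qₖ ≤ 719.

√680 = [26; 13, 52, …] (period length 2).
Convergents:
  p_0/q_0 = 26/1
  p_1/q_1 = 339/13
  p_2/q_2 = 17654/677
  p_3/q_3 = 229841/8814
q_2 = 677 ≤ 719 < 8814 = q_3, so the answer is 17654/677.

17654/677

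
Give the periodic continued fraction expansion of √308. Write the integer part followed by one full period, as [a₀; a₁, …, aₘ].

a₀ = ⌊√308⌋ = 17.

[17; 1, 1, 4, 1, 1, 34]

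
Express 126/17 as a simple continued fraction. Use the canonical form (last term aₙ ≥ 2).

126 = 7*17 + 7
17 = 2*7 + 3
7 = 2*3 + 1
3 = 3*1 + 0  (stop)
So 126/17 = [7; 2, 2, 3].

[7; 2, 2, 3]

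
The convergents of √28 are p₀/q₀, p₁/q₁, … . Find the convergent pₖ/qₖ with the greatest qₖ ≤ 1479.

√28 = [5; 3, 2, 3, 10, …] (period length 4).
Convergents:
  p_0/q_0 = 5/1
  p_1/q_1 = 16/3
  p_2/q_2 = 37/7
  p_3/q_3 = 127/24
  p_4/q_4 = 1307/247
  p_5/q_5 = 4048/765
  p_6/q_6 = 9403/1777
q_5 = 765 ≤ 1479 < 1777 = q_6, so the answer is 4048/765.

4048/765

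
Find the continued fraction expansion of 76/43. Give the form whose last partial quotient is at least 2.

76 = 1*43 + 33
43 = 1*33 + 10
33 = 3*10 + 3
10 = 3*3 + 1
3 = 3*1 + 0  (stop)
So 76/43 = [1; 1, 3, 3, 3].

[1; 1, 3, 3, 3]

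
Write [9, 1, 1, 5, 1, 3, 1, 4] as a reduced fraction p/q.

2881/302

Using pₖ = aₖpₖ₋₁ + pₖ₋₂ and qₖ = aₖqₖ₋₁ + qₖ₋₂:
  k=0: a=9, p=9, q=1
  k=1: a=1, p=10, q=1
  k=2: a=1, p=19, q=2
  k=3: a=5, p=105, q=11
  k=4: a=1, p=124, q=13
  k=5: a=3, p=477, q=50
  k=6: a=1, p=601, q=63
  k=7: a=4, p=2881, q=302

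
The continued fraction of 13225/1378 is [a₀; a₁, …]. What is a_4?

14

13225 = 9·1378 + 823   →  a_0 = 9
1378 = 1·823 + 555   →  a_1 = 1
823 = 1·555 + 268   →  a_2 = 1
555 = 2·268 + 19   →  a_3 = 2
268 = 14·19 + 2   →  a_4 = 14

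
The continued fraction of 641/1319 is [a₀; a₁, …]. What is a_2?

641 = 0·1319 + 641   →  a_0 = 0
1319 = 2·641 + 37   →  a_1 = 2
641 = 17·37 + 12   →  a_2 = 17

17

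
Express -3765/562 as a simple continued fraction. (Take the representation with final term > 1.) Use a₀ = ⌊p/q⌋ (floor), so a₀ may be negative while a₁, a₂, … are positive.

-3765 = -7*562 + 169
562 = 3*169 + 55
169 = 3*55 + 4
55 = 13*4 + 3
4 = 1*3 + 1
3 = 3*1 + 0  (stop)
So -3765/562 = [-7; 3, 3, 13, 1, 3].

[-7; 3, 3, 13, 1, 3]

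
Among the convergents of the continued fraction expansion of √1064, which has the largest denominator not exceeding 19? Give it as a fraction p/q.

√1064 = [32; 1, 1, 1, 1, 1, 1, 1, 64, …] (period length 8).
Convergents:
  p_0/q_0 = 32/1
  p_1/q_1 = 33/1
  p_2/q_2 = 65/2
  p_3/q_3 = 98/3
  p_4/q_4 = 163/5
  p_5/q_5 = 261/8
  p_6/q_6 = 424/13
  p_7/q_7 = 685/21
q_6 = 13 ≤ 19 < 21 = q_7, so the answer is 424/13.

424/13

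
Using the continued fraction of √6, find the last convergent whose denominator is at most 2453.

√6 = [2; 2, 4, …] (period length 2).
Convergents:
  p_0/q_0 = 2/1
  p_1/q_1 = 5/2
  p_2/q_2 = 22/9
  p_3/q_3 = 49/20
  p_4/q_4 = 218/89
  p_5/q_5 = 485/198
  p_6/q_6 = 2158/881
  p_7/q_7 = 4801/1960
  p_8/q_8 = 21362/8721
q_7 = 1960 ≤ 2453 < 8721 = q_8, so the answer is 4801/1960.

4801/1960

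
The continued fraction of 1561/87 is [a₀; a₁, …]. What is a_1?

1561 = 17·87 + 82   →  a_0 = 17
87 = 1·82 + 5   →  a_1 = 1

1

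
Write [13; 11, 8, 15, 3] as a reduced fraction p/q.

Using pₖ = aₖpₖ₋₁ + pₖ₋₂ and qₖ = aₖqₖ₋₁ + qₖ₋₂:
  k=0: a=13, p=13, q=1
  k=1: a=11, p=144, q=11
  k=2: a=8, p=1165, q=89
  k=3: a=15, p=17619, q=1346
  k=4: a=3, p=54022, q=4127

54022/4127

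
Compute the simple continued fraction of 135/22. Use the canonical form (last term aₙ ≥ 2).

[6; 7, 3]

135 = 6×22 + 3
22 = 7×3 + 1
3 = 3×1 + 0  (stop)
So 135/22 = [6; 7, 3].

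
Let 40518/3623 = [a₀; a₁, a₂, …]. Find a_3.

40518 = 11·3623 + 665   →  a_0 = 11
3623 = 5·665 + 298   →  a_1 = 5
665 = 2·298 + 69   →  a_2 = 2
298 = 4·69 + 22   →  a_3 = 4

4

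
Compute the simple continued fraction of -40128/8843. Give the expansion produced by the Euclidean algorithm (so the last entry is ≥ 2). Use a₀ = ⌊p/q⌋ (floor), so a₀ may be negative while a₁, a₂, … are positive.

[-5; 2, 6, 9, 6, 12]

-40128 = -5·8843 + 4087
8843 = 2·4087 + 669
4087 = 6·669 + 73
669 = 9·73 + 12
73 = 6·12 + 1
12 = 12·1 + 0  (stop)
So -40128/8843 = [-5; 2, 6, 9, 6, 12].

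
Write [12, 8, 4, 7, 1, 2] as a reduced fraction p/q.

9491/783

Using pₖ = aₖpₖ₋₁ + pₖ₋₂ and qₖ = aₖqₖ₋₁ + qₖ₋₂:
  k=0: a=12, p=12, q=1
  k=1: a=8, p=97, q=8
  k=2: a=4, p=400, q=33
  k=3: a=7, p=2897, q=239
  k=4: a=1, p=3297, q=272
  k=5: a=2, p=9491, q=783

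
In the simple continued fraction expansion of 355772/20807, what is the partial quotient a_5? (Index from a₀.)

355772 = 17·20807 + 2053   →  a_0 = 17
20807 = 10·2053 + 277   →  a_1 = 10
2053 = 7·277 + 114   →  a_2 = 7
277 = 2·114 + 49   →  a_3 = 2
114 = 2·49 + 16   →  a_4 = 2
49 = 3·16 + 1   →  a_5 = 3

3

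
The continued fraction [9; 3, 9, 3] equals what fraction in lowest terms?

Using pₖ = aₖpₖ₋₁ + pₖ₋₂ and qₖ = aₖqₖ₋₁ + qₖ₋₂:
  k=0: a=9, p=9, q=1
  k=1: a=3, p=28, q=3
  k=2: a=9, p=261, q=28
  k=3: a=3, p=811, q=87

811/87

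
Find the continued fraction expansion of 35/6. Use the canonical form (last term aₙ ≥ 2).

35 = 5×6 + 5
6 = 1×5 + 1
5 = 5×1 + 0  (stop)
So 35/6 = [5; 1, 5].

[5; 1, 5]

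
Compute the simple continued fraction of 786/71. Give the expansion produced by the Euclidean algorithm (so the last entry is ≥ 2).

786 = 11·71 + 5
71 = 14·5 + 1
5 = 5·1 + 0  (stop)
So 786/71 = [11; 14, 5].

[11; 14, 5]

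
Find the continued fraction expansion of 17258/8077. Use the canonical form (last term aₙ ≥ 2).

17258 = 2·8077 + 1104
8077 = 7·1104 + 349
1104 = 3·349 + 57
349 = 6·57 + 7
57 = 8·7 + 1
7 = 7·1 + 0  (stop)
So 17258/8077 = [2; 7, 3, 6, 8, 7].

[2; 7, 3, 6, 8, 7]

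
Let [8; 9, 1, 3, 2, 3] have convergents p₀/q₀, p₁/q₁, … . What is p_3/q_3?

Using pₖ = aₖpₖ₋₁ + pₖ₋₂, qₖ = aₖqₖ₋₁ + qₖ₋₂ (with p₋₁=1, p₋₂=0, q₋₁=0, q₋₂=1):
  k=0: a=8, p=8, q=1
  k=1: a=9, p=73, q=9
  k=2: a=1, p=81, q=10
  k=3: a=3, p=316, q=39

316/39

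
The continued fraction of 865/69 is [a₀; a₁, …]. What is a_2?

865 = 12·69 + 37   →  a_0 = 12
69 = 1·37 + 32   →  a_1 = 1
37 = 1·32 + 5   →  a_2 = 1

1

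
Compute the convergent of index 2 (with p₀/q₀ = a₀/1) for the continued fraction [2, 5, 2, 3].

24/11

Using pₖ = aₖpₖ₋₁ + pₖ₋₂, qₖ = aₖqₖ₋₁ + qₖ₋₂ (with p₋₁=1, p₋₂=0, q₋₁=0, q₋₂=1):
  k=0: a=2, p=2, q=1
  k=1: a=5, p=11, q=5
  k=2: a=2, p=24, q=11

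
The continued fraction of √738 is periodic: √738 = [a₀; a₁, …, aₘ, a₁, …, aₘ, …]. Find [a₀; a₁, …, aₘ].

a₀ = ⌊√738⌋ = 27.
With m₀=0, d₀=1 and mₖ₊₁ = dₖaₖ − mₖ, dₖ₊₁ = (n − mₖ₊₁²)/dₖ, aₖ₊₁ = ⌊(a₀+mₖ₊₁)/dₖ₊₁⌋:
  k=1: m=27, d=9, a=6
  k=2: m=27, d=1, a=54
d=1 and a=2a₀=54 at k=2, so the next step gives (m, d) = (27, 9) again — its k=1 value — and the period has length 2.

[27; 6, 54]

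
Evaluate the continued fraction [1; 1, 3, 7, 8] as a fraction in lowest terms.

415/236

Fold from the inside: start with 8/1.
  7 + 1/8 = 57/8
  3 + 8/57 = 179/57
  1 + 57/179 = 236/179
  1 + 179/236 = 415/236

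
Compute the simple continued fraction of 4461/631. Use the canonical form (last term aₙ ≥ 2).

[7; 14, 2, 1, 14]

4461 = 7*631 + 44
631 = 14*44 + 15
44 = 2*15 + 14
15 = 1*14 + 1
14 = 14*1 + 0  (stop)
So 4461/631 = [7; 14, 2, 1, 14].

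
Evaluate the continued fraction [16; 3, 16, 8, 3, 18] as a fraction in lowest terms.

Fold from the inside: start with 18/1.
  3 + 1/18 = 55/18
  8 + 18/55 = 458/55
  16 + 55/458 = 7383/458
  3 + 458/7383 = 22607/7383
  16 + 7383/22607 = 369095/22607

369095/22607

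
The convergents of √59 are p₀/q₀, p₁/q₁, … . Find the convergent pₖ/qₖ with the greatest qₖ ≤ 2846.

√59 = [7; 1, 2, 7, 2, 1, 14, …] (period length 6).
Convergents:
  p_0/q_0 = 7/1
  p_1/q_1 = 8/1
  p_2/q_2 = 23/3
  p_3/q_3 = 169/22
  p_4/q_4 = 361/47
  p_5/q_5 = 530/69
  p_6/q_6 = 7781/1013
  p_7/q_7 = 8311/1082
  p_8/q_8 = 24403/3177
q_7 = 1082 ≤ 2846 < 3177 = q_8, so the answer is 8311/1082.

8311/1082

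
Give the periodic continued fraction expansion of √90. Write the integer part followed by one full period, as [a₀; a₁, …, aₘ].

a₀ = ⌊√90⌋ = 9.
With m₀=0, d₀=1 and mₖ₊₁ = dₖaₖ − mₖ, dₖ₊₁ = (n − mₖ₊₁²)/dₖ, aₖ₊₁ = ⌊(a₀+mₖ₊₁)/dₖ₊₁⌋:
  k=1: m=9, d=9, a=2
  k=2: m=9, d=1, a=18
d=1 and a=2a₀=18 at k=2, so the next step gives (m, d) = (9, 9) again — its k=1 value — and the period has length 2.

[9; 2, 18]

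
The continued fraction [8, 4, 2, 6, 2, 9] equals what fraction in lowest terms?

Fold from the inside: start with 9/1.
  2 + 1/9 = 19/9
  6 + 9/19 = 123/19
  2 + 19/123 = 265/123
  4 + 123/265 = 1183/265
  8 + 265/1183 = 9729/1183

9729/1183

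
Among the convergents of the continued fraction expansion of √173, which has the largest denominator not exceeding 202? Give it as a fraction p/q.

1118/85

√173 = [13; 6, 1, 1, 6, 26, …] (period length 5).
Convergents:
  p_0/q_0 = 13/1
  p_1/q_1 = 79/6
  p_2/q_2 = 92/7
  p_3/q_3 = 171/13
  p_4/q_4 = 1118/85
  p_5/q_5 = 29239/2223
q_4 = 85 ≤ 202 < 2223 = q_5, so the answer is 1118/85.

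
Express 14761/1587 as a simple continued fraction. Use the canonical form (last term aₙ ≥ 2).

[9; 3, 3, 8, 19]

14761 = 9·1587 + 478
1587 = 3·478 + 153
478 = 3·153 + 19
153 = 8·19 + 1
19 = 19·1 + 0  (stop)
So 14761/1587 = [9; 3, 3, 8, 19].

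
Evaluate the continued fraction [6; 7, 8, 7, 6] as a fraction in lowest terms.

15308/2493

Using pₖ = aₖpₖ₋₁ + pₖ₋₂ and qₖ = aₖqₖ₋₁ + qₖ₋₂:
  k=0: a=6, p=6, q=1
  k=1: a=7, p=43, q=7
  k=2: a=8, p=350, q=57
  k=3: a=7, p=2493, q=406
  k=4: a=6, p=15308, q=2493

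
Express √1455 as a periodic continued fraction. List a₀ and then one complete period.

[38; 6, 1, 11, 1, 6, 76]

a₀ = ⌊√1455⌋ = 38.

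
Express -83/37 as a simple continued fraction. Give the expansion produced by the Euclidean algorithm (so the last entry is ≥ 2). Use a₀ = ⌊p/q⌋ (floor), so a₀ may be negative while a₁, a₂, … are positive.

[-3; 1, 3, 9]

-83 = -3*37 + 28
37 = 1*28 + 9
28 = 3*9 + 1
9 = 9*1 + 0  (stop)
So -83/37 = [-3; 1, 3, 9].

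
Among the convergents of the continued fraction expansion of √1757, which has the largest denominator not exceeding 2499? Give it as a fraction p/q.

√1757 = [41; 1, 10, 1, 82, …] (period length 4).
Convergents:
  p_0/q_0 = 41/1
  p_1/q_1 = 42/1
  p_2/q_2 = 461/11
  p_3/q_3 = 503/12
  p_4/q_4 = 41707/995
  p_5/q_5 = 42210/1007
  p_6/q_6 = 463807/11065
q_5 = 1007 ≤ 2499 < 11065 = q_6, so the answer is 42210/1007.

42210/1007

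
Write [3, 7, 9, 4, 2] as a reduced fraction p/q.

1853/590

Using pₖ = aₖpₖ₋₁ + pₖ₋₂ and qₖ = aₖqₖ₋₁ + qₖ₋₂:
  k=0: a=3, p=3, q=1
  k=1: a=7, p=22, q=7
  k=2: a=9, p=201, q=64
  k=3: a=4, p=826, q=263
  k=4: a=2, p=1853, q=590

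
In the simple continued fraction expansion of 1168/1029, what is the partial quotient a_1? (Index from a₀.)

1168 = 1·1029 + 139   →  a_0 = 1
1029 = 7·139 + 56   →  a_1 = 7

7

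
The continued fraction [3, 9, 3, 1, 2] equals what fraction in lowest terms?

317/102

Fold from the inside: start with 2/1.
  1 + 1/2 = 3/2
  3 + 2/3 = 11/3
  9 + 3/11 = 102/11
  3 + 11/102 = 317/102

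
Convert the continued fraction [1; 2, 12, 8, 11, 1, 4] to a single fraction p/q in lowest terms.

Fold from the inside: start with 4/1.
  1 + 1/4 = 5/4
  11 + 4/5 = 59/5
  8 + 5/59 = 477/59
  12 + 59/477 = 5783/477
  2 + 477/5783 = 12043/5783
  1 + 5783/12043 = 17826/12043

17826/12043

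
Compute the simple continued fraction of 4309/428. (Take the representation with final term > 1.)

4309 = 10*428 + 29
428 = 14*29 + 22
29 = 1*22 + 7
22 = 3*7 + 1
7 = 7*1 + 0  (stop)
So 4309/428 = [10; 14, 1, 3, 7].

[10; 14, 1, 3, 7]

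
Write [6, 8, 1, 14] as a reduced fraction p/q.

819/134

Fold from the inside: start with 14/1.
  1 + 1/14 = 15/14
  8 + 14/15 = 134/15
  6 + 15/134 = 819/134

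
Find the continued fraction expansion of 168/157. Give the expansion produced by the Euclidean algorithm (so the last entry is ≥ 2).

168 = 1·157 + 11
157 = 14·11 + 3
11 = 3·3 + 2
3 = 1·2 + 1
2 = 2·1 + 0  (stop)
So 168/157 = [1; 14, 3, 1, 2].

[1; 14, 3, 1, 2]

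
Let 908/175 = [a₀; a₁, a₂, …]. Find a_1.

5

908 = 5·175 + 33   →  a_0 = 5
175 = 5·33 + 10   →  a_1 = 5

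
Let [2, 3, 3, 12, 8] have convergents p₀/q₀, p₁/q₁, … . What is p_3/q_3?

283/123

Using pₖ = aₖpₖ₋₁ + pₖ₋₂, qₖ = aₖqₖ₋₁ + qₖ₋₂ (with p₋₁=1, p₋₂=0, q₋₁=0, q₋₂=1):
  k=0: a=2, p=2, q=1
  k=1: a=3, p=7, q=3
  k=2: a=3, p=23, q=10
  k=3: a=12, p=283, q=123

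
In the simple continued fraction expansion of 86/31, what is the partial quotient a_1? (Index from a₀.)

1

86 = 2·31 + 24   →  a_0 = 2
31 = 1·24 + 7   →  a_1 = 1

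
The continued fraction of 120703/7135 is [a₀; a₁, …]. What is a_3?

19

120703 = 16·7135 + 6543   →  a_0 = 16
7135 = 1·6543 + 592   →  a_1 = 1
6543 = 11·592 + 31   →  a_2 = 11
592 = 19·31 + 3   →  a_3 = 19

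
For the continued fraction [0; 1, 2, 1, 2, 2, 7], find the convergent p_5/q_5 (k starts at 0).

Using pₖ = aₖpₖ₋₁ + pₖ₋₂, qₖ = aₖqₖ₋₁ + qₖ₋₂ (with p₋₁=1, p₋₂=0, q₋₁=0, q₋₂=1):
  k=0: a=0, p=0, q=1
  k=1: a=1, p=1, q=1
  k=2: a=2, p=2, q=3
  k=3: a=1, p=3, q=4
  k=4: a=2, p=8, q=11
  k=5: a=2, p=19, q=26

19/26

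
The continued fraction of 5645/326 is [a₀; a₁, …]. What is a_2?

5645 = 17·326 + 103   →  a_0 = 17
326 = 3·103 + 17   →  a_1 = 3
103 = 6·17 + 1   →  a_2 = 6

6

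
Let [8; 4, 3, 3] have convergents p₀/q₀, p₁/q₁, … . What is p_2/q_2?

107/13

Using pₖ = aₖpₖ₋₁ + pₖ₋₂, qₖ = aₖqₖ₋₁ + qₖ₋₂ (with p₋₁=1, p₋₂=0, q₋₁=0, q₋₂=1):
  k=0: a=8, p=8, q=1
  k=1: a=4, p=33, q=4
  k=2: a=3, p=107, q=13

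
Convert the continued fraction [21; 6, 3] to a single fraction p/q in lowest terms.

402/19

Fold from the inside: start with 3/1.
  6 + 1/3 = 19/3
  21 + 3/19 = 402/19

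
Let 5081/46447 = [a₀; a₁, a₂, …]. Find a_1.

9

5081 = 0·46447 + 5081   →  a_0 = 0
46447 = 9·5081 + 718   →  a_1 = 9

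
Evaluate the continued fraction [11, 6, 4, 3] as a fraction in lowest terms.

Using pₖ = aₖpₖ₋₁ + pₖ₋₂ and qₖ = aₖqₖ₋₁ + qₖ₋₂:
  k=0: a=11, p=11, q=1
  k=1: a=6, p=67, q=6
  k=2: a=4, p=279, q=25
  k=3: a=3, p=904, q=81

904/81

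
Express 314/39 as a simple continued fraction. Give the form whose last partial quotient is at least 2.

[8; 19, 2]

314 = 8·39 + 2
39 = 19·2 + 1
2 = 2·1 + 0  (stop)
So 314/39 = [8; 19, 2].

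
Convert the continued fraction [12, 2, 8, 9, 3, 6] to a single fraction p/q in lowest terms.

Fold from the inside: start with 6/1.
  3 + 1/6 = 19/6
  9 + 6/19 = 177/19
  8 + 19/177 = 1435/177
  2 + 177/1435 = 3047/1435
  12 + 1435/3047 = 37999/3047

37999/3047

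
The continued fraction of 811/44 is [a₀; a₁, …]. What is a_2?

811 = 18·44 + 19   →  a_0 = 18
44 = 2·19 + 6   →  a_1 = 2
19 = 3·6 + 1   →  a_2 = 3

3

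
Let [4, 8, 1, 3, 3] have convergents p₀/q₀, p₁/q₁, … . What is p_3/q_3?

144/35

Using pₖ = aₖpₖ₋₁ + pₖ₋₂, qₖ = aₖqₖ₋₁ + qₖ₋₂ (with p₋₁=1, p₋₂=0, q₋₁=0, q₋₂=1):
  k=0: a=4, p=4, q=1
  k=1: a=8, p=33, q=8
  k=2: a=1, p=37, q=9
  k=3: a=3, p=144, q=35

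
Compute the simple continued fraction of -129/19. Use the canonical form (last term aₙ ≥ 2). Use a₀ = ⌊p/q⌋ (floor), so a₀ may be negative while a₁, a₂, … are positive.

[-7; 4, 1, 3]

-129 = -7·19 + 4
19 = 4·4 + 3
4 = 1·3 + 1
3 = 3·1 + 0  (stop)
So -129/19 = [-7; 4, 1, 3].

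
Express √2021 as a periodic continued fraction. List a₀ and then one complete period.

a₀ = ⌊√2021⌋ = 44.
With m₀=0, d₀=1 and mₖ₊₁ = dₖaₖ − mₖ, dₖ₊₁ = (n − mₖ₊₁²)/dₖ, aₖ₊₁ = ⌊(a₀+mₖ₊₁)/dₖ₊₁⌋:
  k=1: m=44, d=85, a=1
  k=2: m=41, d=4, a=21
  k=3: m=43, d=43, a=2
  k=4: m=43, d=4, a=21
  k=5: m=41, d=85, a=1
  k=6: m=44, d=1, a=88
d=1 and a=2a₀=88 at k=6, so the next step gives (m, d) = (44, 85) again — its k=1 value — and the period has length 6.

[44; 1, 21, 2, 21, 1, 88]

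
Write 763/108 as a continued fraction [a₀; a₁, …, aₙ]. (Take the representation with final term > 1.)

[7; 15, 2, 3]

763 = 7×108 + 7
108 = 15×7 + 3
7 = 2×3 + 1
3 = 3×1 + 0  (stop)
So 763/108 = [7; 15, 2, 3].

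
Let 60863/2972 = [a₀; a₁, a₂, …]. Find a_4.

2

60863 = 20·2972 + 1423   →  a_0 = 20
2972 = 2·1423 + 126   →  a_1 = 2
1423 = 11·126 + 37   →  a_2 = 11
126 = 3·37 + 15   →  a_3 = 3
37 = 2·15 + 7   →  a_4 = 2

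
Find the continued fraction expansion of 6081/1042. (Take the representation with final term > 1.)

6081 = 5×1042 + 871
1042 = 1×871 + 171
871 = 5×171 + 16
171 = 10×16 + 11
16 = 1×11 + 5
11 = 2×5 + 1
5 = 5×1 + 0  (stop)
So 6081/1042 = [5; 1, 5, 10, 1, 2, 5].

[5; 1, 5, 10, 1, 2, 5]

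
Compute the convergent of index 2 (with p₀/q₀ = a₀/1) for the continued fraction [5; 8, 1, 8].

46/9

Using pₖ = aₖpₖ₋₁ + pₖ₋₂, qₖ = aₖqₖ₋₁ + qₖ₋₂ (with p₋₁=1, p₋₂=0, q₋₁=0, q₋₂=1):
  k=0: a=5, p=5, q=1
  k=1: a=8, p=41, q=8
  k=2: a=1, p=46, q=9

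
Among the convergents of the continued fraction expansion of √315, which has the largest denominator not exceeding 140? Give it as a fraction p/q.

2467/139

√315 = [17; 1, 2, 1, 34, …] (period length 4).
Convergents:
  p_0/q_0 = 17/1
  p_1/q_1 = 18/1
  p_2/q_2 = 53/3
  p_3/q_3 = 71/4
  p_4/q_4 = 2467/139
  p_5/q_5 = 2538/143
q_4 = 139 ≤ 140 < 143 = q_5, so the answer is 2467/139.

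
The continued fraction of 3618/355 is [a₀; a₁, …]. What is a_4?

1

3618 = 10·355 + 68   →  a_0 = 10
355 = 5·68 + 15   →  a_1 = 5
68 = 4·15 + 8   →  a_2 = 4
15 = 1·8 + 7   →  a_3 = 1
8 = 1·7 + 1   →  a_4 = 1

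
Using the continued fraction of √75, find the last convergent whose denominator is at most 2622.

√75 = [8; 1, 1, 1, 16, …] (period length 4).
Convergents:
  p_0/q_0 = 8/1
  p_1/q_1 = 9/1
  p_2/q_2 = 17/2
  p_3/q_3 = 26/3
  p_4/q_4 = 433/50
  p_5/q_5 = 459/53
  p_6/q_6 = 892/103
  p_7/q_7 = 1351/156
  p_8/q_8 = 22508/2599
  p_9/q_9 = 23859/2755
q_8 = 2599 ≤ 2622 < 2755 = q_9, so the answer is 22508/2599.

22508/2599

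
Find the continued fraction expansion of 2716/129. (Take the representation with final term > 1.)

[21; 18, 2, 3]

2716 = 21·129 + 7
129 = 18·7 + 3
7 = 2·3 + 1
3 = 3·1 + 0  (stop)
So 2716/129 = [21; 18, 2, 3].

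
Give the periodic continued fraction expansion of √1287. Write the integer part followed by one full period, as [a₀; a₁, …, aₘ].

a₀ = ⌊√1287⌋ = 35.

[35; 1, 6, 1, 70]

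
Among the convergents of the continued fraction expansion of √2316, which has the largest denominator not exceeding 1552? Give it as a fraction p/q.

37008/769

√2316 = [48; 8, 96, …] (period length 2).
Convergents:
  p_0/q_0 = 48/1
  p_1/q_1 = 385/8
  p_2/q_2 = 37008/769
  p_3/q_3 = 296449/6160
q_2 = 769 ≤ 1552 < 6160 = q_3, so the answer is 37008/769.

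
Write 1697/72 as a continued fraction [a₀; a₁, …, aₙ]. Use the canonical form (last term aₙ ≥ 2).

1697 = 23×72 + 41
72 = 1×41 + 31
41 = 1×31 + 10
31 = 3×10 + 1
10 = 10×1 + 0  (stop)
So 1697/72 = [23; 1, 1, 3, 10].

[23; 1, 1, 3, 10]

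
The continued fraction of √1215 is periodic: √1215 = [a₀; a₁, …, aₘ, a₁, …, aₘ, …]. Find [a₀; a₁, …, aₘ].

[34; 1, 5, 1, 68]

a₀ = ⌊√1215⌋ = 34.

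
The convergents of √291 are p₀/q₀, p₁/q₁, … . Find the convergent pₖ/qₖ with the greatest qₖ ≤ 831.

9877/579

√291 = [17; 17, 34, …] (period length 2).
Convergents:
  p_0/q_0 = 17/1
  p_1/q_1 = 290/17
  p_2/q_2 = 9877/579
  p_3/q_3 = 168199/9860
q_2 = 579 ≤ 831 < 9860 = q_3, so the answer is 9877/579.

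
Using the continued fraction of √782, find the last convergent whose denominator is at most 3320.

√782 = [27; 1, 26, 1, 54, …] (period length 4).
Convergents:
  p_0/q_0 = 27/1
  p_1/q_1 = 28/1
  p_2/q_2 = 755/27
  p_3/q_3 = 783/28
  p_4/q_4 = 43037/1539
  p_5/q_5 = 43820/1567
  p_6/q_6 = 1182357/42281
q_5 = 1567 ≤ 3320 < 42281 = q_6, so the answer is 43820/1567.

43820/1567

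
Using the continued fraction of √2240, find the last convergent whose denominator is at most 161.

√2240 = [47; 3, 23, 3, 94, …] (period length 4).
Convergents:
  p_0/q_0 = 47/1
  p_1/q_1 = 142/3
  p_2/q_2 = 3313/70
  p_3/q_3 = 10081/213
q_2 = 70 ≤ 161 < 213 = q_3, so the answer is 3313/70.

3313/70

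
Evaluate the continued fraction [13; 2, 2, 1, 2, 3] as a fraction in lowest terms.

Fold from the inside: start with 3/1.
  2 + 1/3 = 7/3
  1 + 3/7 = 10/7
  2 + 7/10 = 27/10
  2 + 10/27 = 64/27
  13 + 27/64 = 859/64

859/64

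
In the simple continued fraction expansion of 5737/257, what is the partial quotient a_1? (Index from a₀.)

3

5737 = 22·257 + 83   →  a_0 = 22
257 = 3·83 + 8   →  a_1 = 3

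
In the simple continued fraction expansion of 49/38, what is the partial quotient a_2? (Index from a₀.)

2

49 = 1·38 + 11   →  a_0 = 1
38 = 3·11 + 5   →  a_1 = 3
11 = 2·5 + 1   →  a_2 = 2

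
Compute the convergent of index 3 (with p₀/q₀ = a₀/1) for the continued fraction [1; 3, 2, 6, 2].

Using pₖ = aₖpₖ₋₁ + pₖ₋₂, qₖ = aₖqₖ₋₁ + qₖ₋₂ (with p₋₁=1, p₋₂=0, q₋₁=0, q₋₂=1):
  k=0: a=1, p=1, q=1
  k=1: a=3, p=4, q=3
  k=2: a=2, p=9, q=7
  k=3: a=6, p=58, q=45

58/45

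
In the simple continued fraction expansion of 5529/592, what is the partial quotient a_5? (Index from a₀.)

1

5529 = 9·592 + 201   →  a_0 = 9
592 = 2·201 + 190   →  a_1 = 2
201 = 1·190 + 11   →  a_2 = 1
190 = 17·11 + 3   →  a_3 = 17
11 = 3·3 + 2   →  a_4 = 3
3 = 1·2 + 1   →  a_5 = 1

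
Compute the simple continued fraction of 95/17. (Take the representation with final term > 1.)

95 = 5*17 + 10
17 = 1*10 + 7
10 = 1*7 + 3
7 = 2*3 + 1
3 = 3*1 + 0  (stop)
So 95/17 = [5; 1, 1, 2, 3].

[5; 1, 1, 2, 3]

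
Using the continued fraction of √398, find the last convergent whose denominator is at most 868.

15940/799

√398 = [19; 1, 18, 1, 38, …] (period length 4).
Convergents:
  p_0/q_0 = 19/1
  p_1/q_1 = 20/1
  p_2/q_2 = 379/19
  p_3/q_3 = 399/20
  p_4/q_4 = 15541/779
  p_5/q_5 = 15940/799
  p_6/q_6 = 302461/15161
q_5 = 799 ≤ 868 < 15161 = q_6, so the answer is 15940/799.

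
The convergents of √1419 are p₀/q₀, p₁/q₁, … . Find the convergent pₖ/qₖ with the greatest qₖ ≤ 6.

113/3

√1419 = [37; 1, 2, 37, 2, 1, 74, …] (period length 6).
Convergents:
  p_0/q_0 = 37/1
  p_1/q_1 = 38/1
  p_2/q_2 = 113/3
  p_3/q_3 = 4219/112
q_2 = 3 ≤ 6 < 112 = q_3, so the answer is 113/3.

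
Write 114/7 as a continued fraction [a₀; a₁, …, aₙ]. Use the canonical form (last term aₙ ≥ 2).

114 = 16·7 + 2
7 = 3·2 + 1
2 = 2·1 + 0  (stop)
So 114/7 = [16; 3, 2].

[16; 3, 2]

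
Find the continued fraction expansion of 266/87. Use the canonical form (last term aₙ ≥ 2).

[3; 17, 2, 2]

266 = 3*87 + 5
87 = 17*5 + 2
5 = 2*2 + 1
2 = 2*1 + 0  (stop)
So 266/87 = [3; 17, 2, 2].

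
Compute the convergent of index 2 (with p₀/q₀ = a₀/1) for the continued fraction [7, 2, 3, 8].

Using pₖ = aₖpₖ₋₁ + pₖ₋₂, qₖ = aₖqₖ₋₁ + qₖ₋₂ (with p₋₁=1, p₋₂=0, q₋₁=0, q₋₂=1):
  k=0: a=7, p=7, q=1
  k=1: a=2, p=15, q=2
  k=2: a=3, p=52, q=7

52/7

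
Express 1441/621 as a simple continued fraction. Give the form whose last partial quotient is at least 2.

[2; 3, 8, 3, 2, 3]

1441 = 2·621 + 199
621 = 3·199 + 24
199 = 8·24 + 7
24 = 3·7 + 3
7 = 2·3 + 1
3 = 3·1 + 0  (stop)
So 1441/621 = [2; 3, 8, 3, 2, 3].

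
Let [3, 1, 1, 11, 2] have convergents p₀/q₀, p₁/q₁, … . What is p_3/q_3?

81/23

Using pₖ = aₖpₖ₋₁ + pₖ₋₂, qₖ = aₖqₖ₋₁ + qₖ₋₂ (with p₋₁=1, p₋₂=0, q₋₁=0, q₋₂=1):
  k=0: a=3, p=3, q=1
  k=1: a=1, p=4, q=1
  k=2: a=1, p=7, q=2
  k=3: a=11, p=81, q=23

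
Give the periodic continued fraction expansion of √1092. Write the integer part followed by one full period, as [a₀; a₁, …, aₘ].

[33; 22, 66]

a₀ = ⌊√1092⌋ = 33.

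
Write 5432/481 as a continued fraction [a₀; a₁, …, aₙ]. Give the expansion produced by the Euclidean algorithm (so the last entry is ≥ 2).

[11; 3, 2, 2, 3, 8]

5432 = 11×481 + 141
481 = 3×141 + 58
141 = 2×58 + 25
58 = 2×25 + 8
25 = 3×8 + 1
8 = 8×1 + 0  (stop)
So 5432/481 = [11; 3, 2, 2, 3, 8].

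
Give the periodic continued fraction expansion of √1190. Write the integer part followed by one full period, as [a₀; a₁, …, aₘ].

[34; 2, 68]

a₀ = ⌊√1190⌋ = 34.
With m₀=0, d₀=1 and mₖ₊₁ = dₖaₖ − mₖ, dₖ₊₁ = (n − mₖ₊₁²)/dₖ, aₖ₊₁ = ⌊(a₀+mₖ₊₁)/dₖ₊₁⌋:
  k=1: m=34, d=34, a=2
  k=2: m=34, d=1, a=68
d=1 and a=2a₀=68 at k=2, so the next step gives (m, d) = (34, 34) again — its k=1 value — and the period has length 2.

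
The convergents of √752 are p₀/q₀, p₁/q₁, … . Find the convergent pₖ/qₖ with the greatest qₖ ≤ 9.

√752 = [27; 2, 2, 1, 2, 1, 2, 2, 54, …] (period length 8).
Convergents:
  p_0/q_0 = 27/1
  p_1/q_1 = 55/2
  p_2/q_2 = 137/5
  p_3/q_3 = 192/7
  p_4/q_4 = 521/19
q_3 = 7 ≤ 9 < 19 = q_4, so the answer is 192/7.

192/7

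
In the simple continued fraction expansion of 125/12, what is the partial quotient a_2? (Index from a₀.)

125 = 10·12 + 5   →  a_0 = 10
12 = 2·5 + 2   →  a_1 = 2
5 = 2·2 + 1   →  a_2 = 2

2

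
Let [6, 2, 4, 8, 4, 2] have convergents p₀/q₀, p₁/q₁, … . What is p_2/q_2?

Using pₖ = aₖpₖ₋₁ + pₖ₋₂, qₖ = aₖqₖ₋₁ + qₖ₋₂ (with p₋₁=1, p₋₂=0, q₋₁=0, q₋₂=1):
  k=0: a=6, p=6, q=1
  k=1: a=2, p=13, q=2
  k=2: a=4, p=58, q=9

58/9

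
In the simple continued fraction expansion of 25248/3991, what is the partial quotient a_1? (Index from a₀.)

3

25248 = 6·3991 + 1302   →  a_0 = 6
3991 = 3·1302 + 85   →  a_1 = 3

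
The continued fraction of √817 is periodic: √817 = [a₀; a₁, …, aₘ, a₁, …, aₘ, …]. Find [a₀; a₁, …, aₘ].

[28; 1, 1, 2, 1, 1, 56]

a₀ = ⌊√817⌋ = 28.
With m₀=0, d₀=1 and mₖ₊₁ = dₖaₖ − mₖ, dₖ₊₁ = (n − mₖ₊₁²)/dₖ, aₖ₊₁ = ⌊(a₀+mₖ₊₁)/dₖ₊₁⌋:
  k=1: m=28, d=33, a=1
  k=2: m=5, d=24, a=1
  k=3: m=19, d=19, a=2
  k=4: m=19, d=24, a=1
  k=5: m=5, d=33, a=1
  k=6: m=28, d=1, a=56
d=1 and a=2a₀=56 at k=6, so the next step gives (m, d) = (28, 33) again — its k=1 value — and the period has length 6.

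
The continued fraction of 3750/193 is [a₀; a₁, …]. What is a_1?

3750 = 19·193 + 83   →  a_0 = 19
193 = 2·83 + 27   →  a_1 = 2

2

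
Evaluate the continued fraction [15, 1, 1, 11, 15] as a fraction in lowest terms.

Using pₖ = aₖpₖ₋₁ + pₖ₋₂ and qₖ = aₖqₖ₋₁ + qₖ₋₂:
  k=0: a=15, p=15, q=1
  k=1: a=1, p=16, q=1
  k=2: a=1, p=31, q=2
  k=3: a=11, p=357, q=23
  k=4: a=15, p=5386, q=347

5386/347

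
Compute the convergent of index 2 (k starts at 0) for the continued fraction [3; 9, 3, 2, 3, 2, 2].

87/28

Using pₖ = aₖpₖ₋₁ + pₖ₋₂, qₖ = aₖqₖ₋₁ + qₖ₋₂ (with p₋₁=1, p₋₂=0, q₋₁=0, q₋₂=1):
  k=0: a=3, p=3, q=1
  k=1: a=9, p=28, q=9
  k=2: a=3, p=87, q=28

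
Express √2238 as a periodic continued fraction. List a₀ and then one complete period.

a₀ = ⌊√2238⌋ = 47.
With m₀=0, d₀=1 and mₖ₊₁ = dₖaₖ − mₖ, dₖ₊₁ = (n − mₖ₊₁²)/dₖ, aₖ₊₁ = ⌊(a₀+mₖ₊₁)/dₖ₊₁⌋:
  k=1: m=47, d=29, a=3
  k=2: m=40, d=22, a=3
  k=3: m=26, d=71, a=1
  k=4: m=45, d=3, a=30
  k=5: m=45, d=71, a=1
  k=6: m=26, d=22, a=3
  k=7: m=40, d=29, a=3
  k=8: m=47, d=1, a=94
d=1 and a=2a₀=94 at k=8, so the next step gives (m, d) = (47, 29) again — its k=1 value — and the period has length 8.

[47; 3, 3, 1, 30, 1, 3, 3, 94]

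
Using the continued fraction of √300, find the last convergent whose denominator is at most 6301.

46367/2677

√300 = [17; 3, 8, 3, 34, …] (period length 4).
Convergents:
  p_0/q_0 = 17/1
  p_1/q_1 = 52/3
  p_2/q_2 = 433/25
  p_3/q_3 = 1351/78
  p_4/q_4 = 46367/2677
  p_5/q_5 = 140452/8109
q_4 = 2677 ≤ 6301 < 8109 = q_5, so the answer is 46367/2677.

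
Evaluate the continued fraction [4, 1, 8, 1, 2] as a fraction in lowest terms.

142/29

Fold from the inside: start with 2/1.
  1 + 1/2 = 3/2
  8 + 2/3 = 26/3
  1 + 3/26 = 29/26
  4 + 26/29 = 142/29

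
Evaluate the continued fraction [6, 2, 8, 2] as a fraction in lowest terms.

233/36

Fold from the inside: start with 2/1.
  8 + 1/2 = 17/2
  2 + 2/17 = 36/17
  6 + 17/36 = 233/36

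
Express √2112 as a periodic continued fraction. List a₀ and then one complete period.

a₀ = ⌊√2112⌋ = 45.
With m₀=0, d₀=1 and mₖ₊₁ = dₖaₖ − mₖ, dₖ₊₁ = (n − mₖ₊₁²)/dₖ, aₖ₊₁ = ⌊(a₀+mₖ₊₁)/dₖ₊₁⌋:
  k=1: m=45, d=87, a=1
  k=2: m=42, d=4, a=21
  k=3: m=42, d=87, a=1
  k=4: m=45, d=1, a=90
d=1 and a=2a₀=90 at k=4, so the next step gives (m, d) = (45, 87) again — its k=1 value — and the period has length 4.

[45; 1, 21, 1, 90]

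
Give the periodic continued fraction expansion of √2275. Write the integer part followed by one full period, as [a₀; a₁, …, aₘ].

[47; 1, 2, 3, 2, 1, 94]

a₀ = ⌊√2275⌋ = 47.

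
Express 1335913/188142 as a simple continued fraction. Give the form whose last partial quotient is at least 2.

1335913 = 7·188142 + 18919
188142 = 9·18919 + 17871
18919 = 1·17871 + 1048
17871 = 17·1048 + 55
1048 = 19·55 + 3
55 = 18·3 + 1
3 = 3·1 + 0  (stop)
So 1335913/188142 = [7; 9, 1, 17, 19, 18, 3].

[7; 9, 1, 17, 19, 18, 3]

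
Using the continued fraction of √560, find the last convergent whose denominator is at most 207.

√560 = [23; 1, 1, 1, 46, …] (period length 4).
Convergents:
  p_0/q_0 = 23/1
  p_1/q_1 = 24/1
  p_2/q_2 = 47/2
  p_3/q_3 = 71/3
  p_4/q_4 = 3313/140
  p_5/q_5 = 3384/143
  p_6/q_6 = 6697/283
q_5 = 143 ≤ 207 < 283 = q_6, so the answer is 3384/143.

3384/143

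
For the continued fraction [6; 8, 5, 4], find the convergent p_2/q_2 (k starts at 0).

251/41

Using pₖ = aₖpₖ₋₁ + pₖ₋₂, qₖ = aₖqₖ₋₁ + qₖ₋₂ (with p₋₁=1, p₋₂=0, q₋₁=0, q₋₂=1):
  k=0: a=6, p=6, q=1
  k=1: a=8, p=49, q=8
  k=2: a=5, p=251, q=41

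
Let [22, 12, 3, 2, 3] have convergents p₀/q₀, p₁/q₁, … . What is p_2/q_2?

Using pₖ = aₖpₖ₋₁ + pₖ₋₂, qₖ = aₖqₖ₋₁ + qₖ₋₂ (with p₋₁=1, p₋₂=0, q₋₁=0, q₋₂=1):
  k=0: a=22, p=22, q=1
  k=1: a=12, p=265, q=12
  k=2: a=3, p=817, q=37

817/37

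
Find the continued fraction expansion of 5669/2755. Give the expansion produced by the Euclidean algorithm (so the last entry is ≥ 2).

[2; 17, 3, 17, 3]

5669 = 2*2755 + 159
2755 = 17*159 + 52
159 = 3*52 + 3
52 = 17*3 + 1
3 = 3*1 + 0  (stop)
So 5669/2755 = [2; 17, 3, 17, 3].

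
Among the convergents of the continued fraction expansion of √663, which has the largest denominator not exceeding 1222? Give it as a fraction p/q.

21217/824

√663 = [25; 1, 2, 1, 50, …] (period length 4).
Convergents:
  p_0/q_0 = 25/1
  p_1/q_1 = 26/1
  p_2/q_2 = 77/3
  p_3/q_3 = 103/4
  p_4/q_4 = 5227/203
  p_5/q_5 = 5330/207
  p_6/q_6 = 15887/617
  p_7/q_7 = 21217/824
  p_8/q_8 = 1076737/41817
q_7 = 824 ≤ 1222 < 41817 = q_8, so the answer is 21217/824.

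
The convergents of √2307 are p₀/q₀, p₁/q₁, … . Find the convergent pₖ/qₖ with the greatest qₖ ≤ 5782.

√2307 = [48; 32, 96, …] (period length 2).
Convergents:
  p_0/q_0 = 48/1
  p_1/q_1 = 1537/32
  p_2/q_2 = 147600/3073
  p_3/q_3 = 4724737/98368
q_2 = 3073 ≤ 5782 < 98368 = q_3, so the answer is 147600/3073.

147600/3073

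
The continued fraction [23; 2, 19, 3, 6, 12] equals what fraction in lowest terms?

215027/9155

Using pₖ = aₖpₖ₋₁ + pₖ₋₂ and qₖ = aₖqₖ₋₁ + qₖ₋₂:
  k=0: a=23, p=23, q=1
  k=1: a=2, p=47, q=2
  k=2: a=19, p=916, q=39
  k=3: a=3, p=2795, q=119
  k=4: a=6, p=17686, q=753
  k=5: a=12, p=215027, q=9155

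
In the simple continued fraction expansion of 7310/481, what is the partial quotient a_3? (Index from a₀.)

7310 = 15·481 + 95   →  a_0 = 15
481 = 5·95 + 6   →  a_1 = 5
95 = 15·6 + 5   →  a_2 = 15
6 = 1·5 + 1   →  a_3 = 1

1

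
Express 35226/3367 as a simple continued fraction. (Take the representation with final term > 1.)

[10; 2, 6, 9, 1, 4, 5]

35226 = 10*3367 + 1556
3367 = 2*1556 + 255
1556 = 6*255 + 26
255 = 9*26 + 21
26 = 1*21 + 5
21 = 4*5 + 1
5 = 5*1 + 0  (stop)
So 35226/3367 = [10; 2, 6, 9, 1, 4, 5].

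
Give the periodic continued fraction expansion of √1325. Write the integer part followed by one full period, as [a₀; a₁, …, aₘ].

[36; 2, 2, 72]

a₀ = ⌊√1325⌋ = 36.
With m₀=0, d₀=1 and mₖ₊₁ = dₖaₖ − mₖ, dₖ₊₁ = (n − mₖ₊₁²)/dₖ, aₖ₊₁ = ⌊(a₀+mₖ₊₁)/dₖ₊₁⌋:
  k=1: m=36, d=29, a=2
  k=2: m=22, d=29, a=2
  k=3: m=36, d=1, a=72
d=1 and a=2a₀=72 at k=3, so the next step gives (m, d) = (36, 29) again — its k=1 value — and the period has length 3.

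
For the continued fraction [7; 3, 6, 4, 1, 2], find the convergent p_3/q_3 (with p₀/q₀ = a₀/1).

Using pₖ = aₖpₖ₋₁ + pₖ₋₂, qₖ = aₖqₖ₋₁ + qₖ₋₂ (with p₋₁=1, p₋₂=0, q₋₁=0, q₋₂=1):
  k=0: a=7, p=7, q=1
  k=1: a=3, p=22, q=3
  k=2: a=6, p=139, q=19
  k=3: a=4, p=578, q=79

578/79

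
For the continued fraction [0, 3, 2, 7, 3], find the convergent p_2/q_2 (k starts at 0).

2/7

Using pₖ = aₖpₖ₋₁ + pₖ₋₂, qₖ = aₖqₖ₋₁ + qₖ₋₂ (with p₋₁=1, p₋₂=0, q₋₁=0, q₋₂=1):
  k=0: a=0, p=0, q=1
  k=1: a=3, p=1, q=3
  k=2: a=2, p=2, q=7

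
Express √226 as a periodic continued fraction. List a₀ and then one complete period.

[15; 30]

a₀ = ⌊√226⌋ = 15.
With m₀=0, d₀=1 and mₖ₊₁ = dₖaₖ − mₖ, dₖ₊₁ = (n − mₖ₊₁²)/dₖ, aₖ₊₁ = ⌊(a₀+mₖ₊₁)/dₖ₊₁⌋:
  k=1: m=15, d=1, a=30
d=1 and a=2a₀=30 at k=1, so the next step gives (m, d) = (15, 1) again — its k=1 value — and the period has length 1.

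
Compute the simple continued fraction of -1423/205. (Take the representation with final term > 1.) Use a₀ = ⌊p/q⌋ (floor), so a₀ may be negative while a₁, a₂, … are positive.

[-7; 17, 12]

-1423 = -7×205 + 12
205 = 17×12 + 1
12 = 12×1 + 0  (stop)
So -1423/205 = [-7; 17, 12].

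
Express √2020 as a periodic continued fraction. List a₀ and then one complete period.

[44; 1, 16, 1, 88]

a₀ = ⌊√2020⌋ = 44.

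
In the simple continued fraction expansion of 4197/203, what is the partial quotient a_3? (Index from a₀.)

13

4197 = 20·203 + 137   →  a_0 = 20
203 = 1·137 + 66   →  a_1 = 1
137 = 2·66 + 5   →  a_2 = 2
66 = 13·5 + 1   →  a_3 = 13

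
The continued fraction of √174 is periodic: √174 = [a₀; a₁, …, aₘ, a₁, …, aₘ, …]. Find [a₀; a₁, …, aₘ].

a₀ = ⌊√174⌋ = 13.
With m₀=0, d₀=1 and mₖ₊₁ = dₖaₖ − mₖ, dₖ₊₁ = (n − mₖ₊₁²)/dₖ, aₖ₊₁ = ⌊(a₀+mₖ₊₁)/dₖ₊₁⌋:
  k=1: m=13, d=5, a=5
  k=2: m=12, d=6, a=4
  k=3: m=12, d=5, a=5
  k=4: m=13, d=1, a=26
d=1 and a=2a₀=26 at k=4, so the next step gives (m, d) = (13, 5) again — its k=1 value — and the period has length 4.

[13; 5, 4, 5, 26]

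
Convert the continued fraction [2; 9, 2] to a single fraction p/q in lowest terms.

40/19

Fold from the inside: start with 2/1.
  9 + 1/2 = 19/2
  2 + 2/19 = 40/19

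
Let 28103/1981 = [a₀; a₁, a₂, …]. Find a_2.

28103 = 14·1981 + 369   →  a_0 = 14
1981 = 5·369 + 136   →  a_1 = 5
369 = 2·136 + 97   →  a_2 = 2

2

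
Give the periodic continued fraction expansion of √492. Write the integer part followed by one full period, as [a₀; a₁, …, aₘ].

a₀ = ⌊√492⌋ = 22.
With m₀=0, d₀=1 and mₖ₊₁ = dₖaₖ − mₖ, dₖ₊₁ = (n − mₖ₊₁²)/dₖ, aₖ₊₁ = ⌊(a₀+mₖ₊₁)/dₖ₊₁⌋:
  k=1: m=22, d=8, a=5
  k=2: m=18, d=21, a=1
  k=3: m=3, d=23, a=1
  k=4: m=20, d=4, a=10
  k=5: m=20, d=23, a=1
  k=6: m=3, d=21, a=1
  k=7: m=18, d=8, a=5
  k=8: m=22, d=1, a=44
d=1 and a=2a₀=44 at k=8, so the next step gives (m, d) = (22, 8) again — its k=1 value — and the period has length 8.

[22; 5, 1, 1, 10, 1, 1, 5, 44]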